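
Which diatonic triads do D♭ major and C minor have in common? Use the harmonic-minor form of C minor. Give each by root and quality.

Fm, A♭

Triads in D♭ major: D♭ major (I), E♭ minor (ii), F minor (iii), G♭ major (IV), A♭ major (V), B♭ minor (vi), C diminished (vii°).
Triads in C minor (harmonic minor): C minor (i), D diminished (ii°), E♭ augmented (III+), F minor (iv), G major (V), A♭ major (VI), B diminished (vii°).
Shared triads with their functions: F minor (iii in D♭ major, iv in C minor); A♭ major (V in D♭ major, VI in C minor).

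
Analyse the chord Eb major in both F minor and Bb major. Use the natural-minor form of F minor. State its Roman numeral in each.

VII in F minor; IV in Bb major

The scale of F minor (natural minor) is F G Ab Bb C Db Eb; Eb is degree 7, and the triad built there (Eb-G-Bb) is major, so it is VII.
The scale of Bb major is Bb C D Eb F G A; Eb is degree 4, and the triad built there (Eb-G-Bb) is major, so it is IV.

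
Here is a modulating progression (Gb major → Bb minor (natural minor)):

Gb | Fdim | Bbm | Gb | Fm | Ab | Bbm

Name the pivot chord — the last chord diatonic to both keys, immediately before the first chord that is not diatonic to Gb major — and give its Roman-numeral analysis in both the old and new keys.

Gb — I in Gb major, VI in Bb minor

Chords diatonic to Gb major: Gb, Abm, Bbm, Cb, Db, Ebm, Fdim.
Reading the progression, the first chord not in that set is Fm, so the modulation leaves Gb major there.
The chord immediately before Fm is Gb, which is diatonic to both keys: I in Gb major and VI in Bb minor.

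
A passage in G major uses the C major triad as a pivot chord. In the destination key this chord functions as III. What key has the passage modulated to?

The numeral III denotes a major triad on scale degree 3. With C on degree 3, the tonic of the new key is A.
Degree 3 carries a major triad in natural-minor keys, so the destination is A minor.
Check: the diatonic triads of A minor (natural minor) are Am (i), Bdim (ii°), C (III), Dm (iv), Em (v), F (VI), G (VII) — C major is indeed III.

A minor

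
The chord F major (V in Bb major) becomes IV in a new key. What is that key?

C major

The numeral IV denotes a major triad on scale degree 4. With F on degree 4, the tonic of the new key is C.
Degree 4 carries a major triad in major keys, so the destination is C major.
Check: the diatonic triads of C major are C (I), Dm (ii), Em (iii), F (IV), G (V), Am (vi), Bdim (vii°) — F major is indeed IV.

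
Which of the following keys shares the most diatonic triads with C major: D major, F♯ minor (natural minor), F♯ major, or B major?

D major

Triads of C major: C major (I), D minor (ii), E minor (iii), F major (IV), G major (V), A minor (vi), B diminished (vii°).
D major shares 2: Em, G.
F♯ minor (natural minor) shares 0: none.
F♯ major shares 0: none.
B major shares 0: none.
The most common triads (2) are shared with D major.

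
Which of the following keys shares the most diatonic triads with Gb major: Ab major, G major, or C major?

Ab major

Triads of Gb major: Gb major (I), Ab minor (ii), Bb minor (iii), Cb major (IV), Db major (V), Eb minor (vi), F diminished (vii°).
Ab major shares 2: Bbm, Db.
G major shares 0: none.
C major shares 0: none.
The most common triads (2) are shared with Ab major.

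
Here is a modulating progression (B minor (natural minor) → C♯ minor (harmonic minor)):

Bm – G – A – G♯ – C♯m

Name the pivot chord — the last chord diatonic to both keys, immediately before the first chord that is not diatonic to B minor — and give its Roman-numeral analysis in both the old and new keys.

Chords diatonic to B minor: Bm, C♯dim, D, Em, F♯m, G, A.
Reading the progression, the first chord not in that set is G♯, so the modulation leaves B minor there.
The chord immediately before G♯ is A, which is diatonic to both keys: VII in B minor and VI in C♯ minor.

A — VII in B minor, VI in C♯ minor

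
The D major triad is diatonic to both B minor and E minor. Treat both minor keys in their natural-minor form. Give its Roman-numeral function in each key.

III in B minor; VII in E minor

The scale of B minor (natural minor) is B C# D E F# G A; D is degree 3, and the triad built there (D-F#-A) is major, so it is III.
The scale of E minor (natural minor) is E F# G A B C D; D is degree 7, and the triad built there (D-F#-A) is major, so it is VII.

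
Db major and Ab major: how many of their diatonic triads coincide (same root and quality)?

Diatonic triads of Db major: Db (I), Ebm (ii), Fm (iii), Gb (IV), Ab (V), Bbm (vi), Cdim (vii°).
Diatonic triads of Ab major: Ab (I), Bbm (ii), Cm (iii), Db (IV), Eb (V), Fm (vi), Gdim (vii°).
Matching root and quality in both lists: Db, Fm, Ab, Bbm.
That gives 4 common triads.

4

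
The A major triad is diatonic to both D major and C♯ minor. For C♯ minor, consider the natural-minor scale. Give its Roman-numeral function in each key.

V in D major; VI in C♯ minor

The scale of D major is D E F♯ G A B C♯; A is degree 5, and the triad built there (A-C♯-E) is major, so it is V.
The scale of C♯ minor (natural minor) is C♯ D♯ E F♯ G♯ A B; A is degree 6, and the triad built there (A-C♯-E) is major, so it is VI.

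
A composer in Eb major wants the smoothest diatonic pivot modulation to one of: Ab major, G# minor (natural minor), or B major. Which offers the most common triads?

Ab major

Triads of Eb major: Eb (I), Fm (ii), Gm (iii), Ab (IV), Bb (V), Cm (vi), Ddim (vii°).
Ab major shares 4: Eb, Fm, Ab, Cm.
G# minor (natural minor) shares 0: none.
B major shares 0: none.
The most common triads (4) are shared with Ab major.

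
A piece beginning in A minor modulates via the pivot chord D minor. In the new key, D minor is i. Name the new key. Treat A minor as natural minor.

The numeral i denotes a minor triad on scale degree 1. With D on degree 1, the tonic of the new key is D.
Degree 1 carries a minor triad in minor keys, so the destination is D minor.
Check: the diatonic triads of D minor (natural minor) are Dm (i), Edim (ii°), F (III), Gm (iv), Am (v), Bb (VI), C (VII) — D minor is indeed i.

D minor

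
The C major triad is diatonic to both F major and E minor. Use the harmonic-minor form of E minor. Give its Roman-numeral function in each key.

The scale of F major is F G A Bb C D E; C is degree 5, and the triad built there (C-E-G) is major, so it is V.
The scale of E minor (harmonic minor) is E F# G A B C D#; C is degree 6, and the triad built there (C-E-G) is major, so it is VI.

V in F major; VI in E minor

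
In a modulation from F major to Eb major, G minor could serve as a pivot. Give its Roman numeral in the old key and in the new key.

ii in F major; iii in Eb major

The scale of F major is F G A Bb C D E; G is degree 2, and the triad built there (G-Bb-D) is minor, so it is ii.
The scale of Eb major is Eb F G Ab Bb C D; G is degree 3, and the triad built there (G-Bb-D) is minor, so it is iii.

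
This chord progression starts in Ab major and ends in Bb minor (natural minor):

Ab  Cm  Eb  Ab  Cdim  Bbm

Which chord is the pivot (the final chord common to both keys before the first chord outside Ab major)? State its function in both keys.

Chords diatonic to Ab major: Ab, Bbm, Cm, Db, Eb, Fm, Gdim.
Reading the progression, the first chord not in that set is Cdim, so the modulation leaves Ab major there.
The chord immediately before Cdim is Ab, which is diatonic to both keys: I in Ab major and VII in Bb minor.

Ab — I in Ab major, VII in Bb minor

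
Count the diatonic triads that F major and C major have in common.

Diatonic triads of F major: F major (I), G minor (ii), A minor (iii), B♭ major (IV), C major (V), D minor (vi), E diminished (vii°).
Diatonic triads of C major: C major (I), D minor (ii), E minor (iii), F major (IV), G major (V), A minor (vi), B diminished (vii°).
Matching root and quality in both lists: F major, A minor, C major, D minor.
That gives 4 common triads.

4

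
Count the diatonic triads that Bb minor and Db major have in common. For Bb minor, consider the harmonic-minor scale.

4

Diatonic triads of Bb minor (harmonic minor): Bb minor (i), C diminished (ii°), Db augmented (III+), Eb minor (iv), F major (V), Gb major (VI), A diminished (vii°).
Diatonic triads of Db major: Db major (I), Eb minor (ii), F minor (iii), Gb major (IV), Ab major (V), Bb minor (vi), C diminished (vii°).
Matching root and quality in both lists: Bb minor, C diminished, Eb minor, Gb major.
That gives 4 common triads.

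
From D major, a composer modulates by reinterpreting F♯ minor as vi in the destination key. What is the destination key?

The numeral vi denotes a minor triad on scale degree 6. With F♯ on degree 6, the tonic of the new key is A.
Degree 6 carries a minor triad in major keys, so the destination is A major.
Check: the diatonic triads of A major are A (I), Bm (ii), C♯m (iii), D (IV), E (V), F♯m (vi), G♯dim (vii°) — F♯ minor is indeed vi.

A major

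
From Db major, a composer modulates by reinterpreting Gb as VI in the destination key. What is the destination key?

Bb minor

The numeral VI denotes a major triad on scale degree 6. With Gb on degree 6, the tonic of the new key is Bb.
Degree 6 carries a major triad in minor keys, so the destination is Bb minor.
Check: the diatonic triads of Bb minor (natural minor) are Bbm (i), Cdim (ii°), Db (III), Ebm (iv), Fm (v), Gb (VI), Ab (VII) — Gb is indeed VI.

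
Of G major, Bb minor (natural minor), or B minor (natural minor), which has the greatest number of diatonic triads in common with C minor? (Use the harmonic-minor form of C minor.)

Bb minor

Triads of C minor (harmonic minor): Cm (i), Ddim (ii°), Ebaug (III+), Fm (iv), G (V), Ab (VI), Bdim (vii°).
G major shares 1: G.
Bb minor (natural minor) shares 2: Fm, Ab.
B minor (natural minor) shares 1: G.
The most common triads (2) are shared with Bb minor.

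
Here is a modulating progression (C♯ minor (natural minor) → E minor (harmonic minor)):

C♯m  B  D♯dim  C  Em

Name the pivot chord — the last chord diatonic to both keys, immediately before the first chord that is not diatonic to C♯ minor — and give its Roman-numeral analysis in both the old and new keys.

Chords diatonic to C♯ minor: C♯m, D♯dim, E, F♯m, G♯m, A, B.
Reading the progression, the first chord not in that set is C, so the modulation leaves C♯ minor there.
The chord immediately before C is D♯dim, which is diatonic to both keys: ii° in C♯ minor and vii° in E minor.

D♯dim — ii° in C♯ minor, vii° in E minor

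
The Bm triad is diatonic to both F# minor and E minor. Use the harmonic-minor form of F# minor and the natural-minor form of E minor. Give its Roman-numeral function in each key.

iv in F# minor; v in E minor

The scale of F# minor (harmonic minor) is F# G# A B C# D E#; B is degree 4, and the triad built there (B-D-F#) is minor, so it is iv.
The scale of E minor (natural minor) is E F# G A B C D; B is degree 5, and the triad built there (B-D-F#) is minor, so it is v.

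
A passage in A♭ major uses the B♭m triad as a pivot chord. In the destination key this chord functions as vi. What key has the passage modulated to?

The numeral vi denotes a minor triad on scale degree 6. With B♭ on degree 6, the tonic of the new key is D♭.
Degree 6 carries a minor triad in major keys, so the destination is D♭ major.
Check: the diatonic triads of D♭ major are D♭ (I), E♭m (ii), Fm (iii), G♭ (IV), A♭ (V), B♭m (vi), Cdim (vii°) — B♭m is indeed vi.

D♭ major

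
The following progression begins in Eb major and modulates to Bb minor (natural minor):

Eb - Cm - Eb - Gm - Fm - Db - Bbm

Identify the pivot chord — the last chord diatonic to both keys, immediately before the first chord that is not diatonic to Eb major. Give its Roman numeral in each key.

Fm — ii in Eb major, v in Bb minor

Chords diatonic to Eb major: Eb, Fm, Gm, Ab, Bb, Cm, Ddim.
Reading the progression, the first chord not in that set is Db, so the modulation leaves Eb major there.
The chord immediately before Db is Fm, which is diatonic to both keys: ii in Eb major and v in Bb minor.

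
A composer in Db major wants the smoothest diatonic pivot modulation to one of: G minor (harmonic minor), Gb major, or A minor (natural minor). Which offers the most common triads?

Triads of Db major: Db (I), Ebm (ii), Fm (iii), Gb (IV), Ab (V), Bbm (vi), Cdim (vii°).
G minor (harmonic minor) shares 0: none.
Gb major shares 4: Db, Ebm, Gb, Bbm.
A minor (natural minor) shares 0: none.
The most common triads (4) are shared with Gb major.

Gb major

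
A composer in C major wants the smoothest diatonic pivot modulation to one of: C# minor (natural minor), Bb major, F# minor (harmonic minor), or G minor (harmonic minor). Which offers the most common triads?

Bb major

Triads of C major: C (I), Dm (ii), Em (iii), F (IV), G (V), Am (vi), Bdim (vii°).
C# minor (natural minor) shares 0: none.
Bb major shares 2: Dm, F.
F# minor (harmonic minor) shares 0: none.
G minor (harmonic minor) shares 0: none.
The most common triads (2) are shared with Bb major.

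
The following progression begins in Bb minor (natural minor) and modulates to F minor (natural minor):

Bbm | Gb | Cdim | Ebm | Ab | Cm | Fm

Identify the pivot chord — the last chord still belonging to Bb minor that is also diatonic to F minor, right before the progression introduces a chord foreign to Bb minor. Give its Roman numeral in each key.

Chords diatonic to Bb minor: Bbm, Cdim, Db, Ebm, Fm, Gb, Ab.
Reading the progression, the first chord not in that set is Cm, so the modulation leaves Bb minor there.
The chord immediately before Cm is Ab, which is diatonic to both keys: VII in Bb minor and III in F minor.

Ab — VII in Bb minor, III in F minor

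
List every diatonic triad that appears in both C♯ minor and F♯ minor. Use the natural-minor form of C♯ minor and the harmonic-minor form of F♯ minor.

Triads in C♯ minor (natural minor): C♯m (i), D♯dim (ii°), E (III), F♯m (iv), G♯m (v), A (VI), B (VII).
Triads in F♯ minor (harmonic minor): F♯m (i), G♯dim (ii°), Aaug (III+), Bm (iv), C♯ (V), D (VI), E♯dim (vii°).
Shared triads with their functions: F♯m (iv in C♯ minor, i in F♯ minor).

F♯m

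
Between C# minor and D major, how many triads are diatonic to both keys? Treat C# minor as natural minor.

Diatonic triads of C# minor (natural minor): C#m (i), D#dim (ii°), E (III), F#m (iv), G#m (v), A (VI), B (VII).
Diatonic triads of D major: D (I), Em (ii), F#m (iii), G (IV), A (V), Bm (vi), C#dim (vii°).
Matching root and quality in both lists: F#m, A.
That gives 2 common triads.

2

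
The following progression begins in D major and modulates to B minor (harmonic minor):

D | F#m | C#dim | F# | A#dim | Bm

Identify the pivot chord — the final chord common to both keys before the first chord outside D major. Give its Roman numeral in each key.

Chords diatonic to D major: D, Em, F#m, G, A, Bm, C#dim.
Reading the progression, the first chord not in that set is F#, so the modulation leaves D major there.
The chord immediately before F# is C#dim, which is diatonic to both keys: vii° in D major and ii° in B minor.

C#dim — vii° in D major, ii° in B minor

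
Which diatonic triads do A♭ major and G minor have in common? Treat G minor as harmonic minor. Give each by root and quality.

Triads in A♭ major: A♭ (I), B♭m (ii), Cm (iii), D♭ (IV), E♭ (V), Fm (vi), Gdim (vii°).
Triads in G minor (harmonic minor): Gm (i), Adim (ii°), B♭aug (III+), Cm (iv), D (V), E♭ (VI), F♯dim (vii°).
Shared triads with their functions: Cm (iii in A♭ major, iv in G minor); E♭ (V in A♭ major, VI in G minor).

Cm, E♭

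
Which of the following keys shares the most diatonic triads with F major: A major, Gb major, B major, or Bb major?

Bb major

Triads of F major: F (I), Gm (ii), Am (iii), Bb (IV), C (V), Dm (vi), Edim (vii°).
A major shares 0: none.
Gb major shares 0: none.
B major shares 0: none.
Bb major shares 4: F, Gm, Bb, Dm.
The most common triads (4) are shared with Bb major.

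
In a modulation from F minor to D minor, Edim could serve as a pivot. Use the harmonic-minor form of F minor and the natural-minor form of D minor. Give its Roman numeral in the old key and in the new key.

The scale of F minor (harmonic minor) is F G A♭ B♭ C D♭ E; E is degree 7, and the triad built there (E-G-B♭) is diminished, so it is vii°.
The scale of D minor (natural minor) is D E F G A B♭ C; E is degree 2, and the triad built there (E-G-B♭) is diminished, so it is ii°.

vii° in F minor; ii° in D minor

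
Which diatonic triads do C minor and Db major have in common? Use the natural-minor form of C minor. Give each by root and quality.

Triads in C minor (natural minor): Cm (i), Ddim (ii°), Eb (III), Fm (iv), Gm (v), Ab (VI), Bb (VII).
Triads in Db major: Db (I), Ebm (ii), Fm (iii), Gb (IV), Ab (V), Bbm (vi), Cdim (vii°).
Shared triads with their functions: Fm (iv in C minor, iii in Db major); Ab (VI in C minor, V in Db major).

Fm, Ab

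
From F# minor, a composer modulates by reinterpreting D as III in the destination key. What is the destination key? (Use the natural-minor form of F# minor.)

B minor

The numeral III denotes a major triad on scale degree 3. With D on degree 3, the tonic of the new key is B.
Degree 3 carries a major triad in natural-minor keys, so the destination is B minor.
Check: the diatonic triads of B minor (natural minor) are Bm (i), C#dim (ii°), D (III), Em (iv), F#m (v), G (VI), A (VII) — D is indeed III.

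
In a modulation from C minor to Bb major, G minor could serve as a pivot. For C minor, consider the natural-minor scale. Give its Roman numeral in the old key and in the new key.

v in C minor; vi in Bb major

The scale of C minor (natural minor) is C D Eb F G Ab Bb; G is degree 5, and the triad built there (G-Bb-D) is minor, so it is v.
The scale of Bb major is Bb C D Eb F G A; G is degree 6, and the triad built there (G-Bb-D) is minor, so it is vi.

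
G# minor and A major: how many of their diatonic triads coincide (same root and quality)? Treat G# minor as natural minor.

2

Diatonic triads of G# minor (natural minor): G# minor (i), A# diminished (ii°), B major (III), C# minor (iv), D# minor (v), E major (VI), F# major (VII).
Diatonic triads of A major: A major (I), B minor (ii), C# minor (iii), D major (IV), E major (V), F# minor (vi), G# diminished (vii°).
Matching root and quality in both lists: C# minor, E major.
That gives 2 common triads.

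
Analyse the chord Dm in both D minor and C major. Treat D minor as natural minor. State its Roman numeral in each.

i in D minor; ii in C major

The scale of D minor (natural minor) is D E F G A Bb C; D is degree 1, and the triad built there (D-F-A) is minor, so it is i.
The scale of C major is C D E F G A B; D is degree 2, and the triad built there (D-F-A) is minor, so it is ii.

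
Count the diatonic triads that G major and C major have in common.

4

Diatonic triads of G major: G (I), Am (ii), Bm (iii), C (IV), D (V), Em (vi), F#dim (vii°).
Diatonic triads of C major: C (I), Dm (ii), Em (iii), F (IV), G (V), Am (vi), Bdim (vii°).
Matching root and quality in both lists: G, Am, C, Em.
That gives 4 common triads.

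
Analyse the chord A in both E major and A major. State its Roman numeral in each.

The scale of E major is E F♯ G♯ A B C♯ D♯; A is degree 4, and the triad built there (A-C♯-E) is major, so it is IV.
The scale of A major is A B C♯ D E F♯ G♯; A is degree 1, and the triad built there (A-C♯-E) is major, so it is I.

IV in E major; I in A major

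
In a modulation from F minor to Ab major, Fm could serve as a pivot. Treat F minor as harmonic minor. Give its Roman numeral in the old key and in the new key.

The scale of F minor (harmonic minor) is F G Ab Bb C Db E; F is degree 1, and the triad built there (F-Ab-C) is minor, so it is i.
The scale of Ab major is Ab Bb C Db Eb F G; F is degree 6, and the triad built there (F-Ab-C) is minor, so it is vi.

i in F minor; vi in Ab major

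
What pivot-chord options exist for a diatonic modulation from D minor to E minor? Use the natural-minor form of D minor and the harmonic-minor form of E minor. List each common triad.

Am, C

Triads in D minor (natural minor): D minor (i), E diminished (ii°), F major (III), G minor (iv), A minor (v), Bb major (VI), C major (VII).
Triads in E minor (harmonic minor): E minor (i), F# diminished (ii°), G augmented (III+), A minor (iv), B major (V), C major (VI), D# diminished (vii°).
Shared triads with their functions: A minor (v in D minor, iv in E minor); C major (VII in D minor, VI in E minor).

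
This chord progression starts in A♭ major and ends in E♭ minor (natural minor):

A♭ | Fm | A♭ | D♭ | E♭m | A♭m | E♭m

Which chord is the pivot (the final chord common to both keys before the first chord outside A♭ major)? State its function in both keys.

Chords diatonic to A♭ major: A♭, B♭m, Cm, D♭, E♭, Fm, Gdim.
Reading the progression, the first chord not in that set is E♭m, so the modulation leaves A♭ major there.
The chord immediately before E♭m is D♭, which is diatonic to both keys: IV in A♭ major and VII in E♭ minor.

D♭ — IV in A♭ major, VII in E♭ minor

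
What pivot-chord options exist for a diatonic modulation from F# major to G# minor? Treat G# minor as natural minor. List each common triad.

F#, G#m, B, D#m

Triads in F# major: F# major (I), G# minor (ii), A# minor (iii), B major (IV), C# major (V), D# minor (vi), E# diminished (vii°).
Triads in G# minor (natural minor): G# minor (i), A# diminished (ii°), B major (III), C# minor (iv), D# minor (v), E major (VI), F# major (VII).
Shared triads with their functions: F# major (I in F# major, VII in G# minor); G# minor (ii in F# major, i in G# minor); B major (IV in F# major, III in G# minor); D# minor (vi in F# major, v in G# minor).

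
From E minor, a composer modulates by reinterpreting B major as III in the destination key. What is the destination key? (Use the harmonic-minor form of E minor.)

The numeral III denotes a major triad on scale degree 3. With B on degree 3, the tonic of the new key is G♯.
Degree 3 carries a major triad in natural-minor keys, so the destination is G♯ minor.
Check: the diatonic triads of G♯ minor (natural minor) are G♯m (i), A♯dim (ii°), B (III), C♯m (iv), D♯m (v), E (VI), F♯ (VII) — B major is indeed III.

G♯ minor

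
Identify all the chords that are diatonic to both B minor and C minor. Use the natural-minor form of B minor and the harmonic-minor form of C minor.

G

Triads in B minor (natural minor): B minor (i), C# diminished (ii°), D major (III), E minor (iv), F# minor (v), G major (VI), A major (VII).
Triads in C minor (harmonic minor): C minor (i), D diminished (ii°), Eb augmented (III+), F minor (iv), G major (V), Ab major (VI), B diminished (vii°).
Shared triads with their functions: G major (VI in B minor, V in C minor).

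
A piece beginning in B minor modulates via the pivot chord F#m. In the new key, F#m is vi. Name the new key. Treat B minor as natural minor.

The numeral vi denotes a minor triad on scale degree 6. With F# on degree 6, the tonic of the new key is A.
Degree 6 carries a minor triad in major keys, so the destination is A major.
Check: the diatonic triads of A major are A (I), Bm (ii), C#m (iii), D (IV), E (V), F#m (vi), G#dim (vii°) — F#m is indeed vi.

A major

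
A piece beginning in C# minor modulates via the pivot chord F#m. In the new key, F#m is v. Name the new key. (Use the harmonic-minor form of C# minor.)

The numeral v denotes a minor triad on scale degree 5. With F# on degree 5, the tonic of the new key is B.
Degree 5 carries a minor triad in natural-minor keys, so the destination is B minor.
Check: the diatonic triads of B minor (natural minor) are Bm (i), C#dim (ii°), D (III), Em (iv), F#m (v), G (VI), A (VII) — F#m is indeed v.

B minor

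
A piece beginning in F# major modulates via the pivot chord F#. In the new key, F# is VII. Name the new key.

The numeral VII denotes a major triad on scale degree 7. With F# on degree 7, the tonic of the new key is G#.
Degree 7 carries a major triad in natural-minor keys, so the destination is G# minor.
Check: the diatonic triads of G# minor (natural minor) are G#m (i), A#dim (ii°), B (III), C#m (iv), D#m (v), E (VI), F# (VII) — F# is indeed VII.

G# minor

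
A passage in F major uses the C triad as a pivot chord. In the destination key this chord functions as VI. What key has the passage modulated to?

E minor

The numeral VI denotes a major triad on scale degree 6. With C on degree 6, the tonic of the new key is E.
Degree 6 carries a major triad in minor keys, so the destination is E minor.
Check: the diatonic triads of E minor (natural minor) are Em (i), F♯dim (ii°), G (III), Am (iv), Bm (v), C (VI), D (VII) — C is indeed VI.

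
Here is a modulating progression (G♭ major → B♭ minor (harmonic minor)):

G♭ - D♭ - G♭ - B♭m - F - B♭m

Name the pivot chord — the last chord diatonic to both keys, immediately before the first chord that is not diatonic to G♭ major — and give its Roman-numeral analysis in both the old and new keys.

Chords diatonic to G♭ major: G♭, A♭m, B♭m, C♭, D♭, E♭m, Fdim.
Reading the progression, the first chord not in that set is F, so the modulation leaves G♭ major there.
The chord immediately before F is B♭m, which is diatonic to both keys: iii in G♭ major and i in B♭ minor.

B♭m — iii in G♭ major, i in B♭ minor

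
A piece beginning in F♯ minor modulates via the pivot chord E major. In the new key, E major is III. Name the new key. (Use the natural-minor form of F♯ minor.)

C♯ minor

The numeral III denotes a major triad on scale degree 3. With E on degree 3, the tonic of the new key is C♯.
Degree 3 carries a major triad in natural-minor keys, so the destination is C♯ minor.
Check: the diatonic triads of C♯ minor (natural minor) are C♯m (i), D♯dim (ii°), E (III), F♯m (iv), G♯m (v), A (VI), B (VII) — E major is indeed III.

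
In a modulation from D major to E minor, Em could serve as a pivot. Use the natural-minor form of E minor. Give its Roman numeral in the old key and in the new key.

The scale of D major is D E F♯ G A B C♯; E is degree 2, and the triad built there (E-G-B) is minor, so it is ii.
The scale of E minor (natural minor) is E F♯ G A B C D; E is degree 1, and the triad built there (E-G-B) is minor, so it is i.

ii in D major; i in E minor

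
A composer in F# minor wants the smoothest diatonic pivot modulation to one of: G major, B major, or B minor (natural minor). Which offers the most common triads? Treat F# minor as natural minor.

B minor

Triads of F# minor (natural minor): F# minor (i), G# diminished (ii°), A major (III), B minor (iv), C# minor (v), D major (VI), E major (VII).
G major shares 2: Bm, D.
B major shares 2: C#m, E.
B minor (natural minor) shares 4: F#m, A, Bm, D.
The most common triads (4) are shared with B minor.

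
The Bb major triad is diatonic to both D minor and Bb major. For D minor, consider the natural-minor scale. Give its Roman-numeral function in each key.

The scale of D minor (natural minor) is D E F G A Bb C; Bb is degree 6, and the triad built there (Bb-D-F) is major, so it is VI.
The scale of Bb major is Bb C D Eb F G A; Bb is degree 1, and the triad built there (Bb-D-F) is major, so it is I.

VI in D minor; I in Bb major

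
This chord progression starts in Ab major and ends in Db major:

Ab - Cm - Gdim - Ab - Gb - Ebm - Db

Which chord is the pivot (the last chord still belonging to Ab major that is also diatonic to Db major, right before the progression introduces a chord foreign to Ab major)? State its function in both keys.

Ab — I in Ab major, V in Db major

Chords diatonic to Ab major: Ab, Bbm, Cm, Db, Eb, Fm, Gdim.
Reading the progression, the first chord not in that set is Gb, so the modulation leaves Ab major there.
The chord immediately before Gb is Ab, which is diatonic to both keys: I in Ab major and V in Db major.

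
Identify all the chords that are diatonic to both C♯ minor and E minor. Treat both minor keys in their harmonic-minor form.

D♯dim

Triads in C♯ minor (harmonic minor): C♯m (i), D♯dim (ii°), Eaug (III+), F♯m (iv), G♯ (V), A (VI), B♯dim (vii°).
Triads in E minor (harmonic minor): Em (i), F♯dim (ii°), Gaug (III+), Am (iv), B (V), C (VI), D♯dim (vii°).
Shared triads with their functions: D♯dim (ii° in C♯ minor, vii° in E minor).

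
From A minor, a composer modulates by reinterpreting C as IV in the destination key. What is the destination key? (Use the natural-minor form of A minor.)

G major

The numeral IV denotes a major triad on scale degree 4. With C on degree 4, the tonic of the new key is G.
Degree 4 carries a major triad in major keys, so the destination is G major.
Check: the diatonic triads of G major are G (I), Am (ii), Bm (iii), C (IV), D (V), Em (vi), F#dim (vii°) — C is indeed IV.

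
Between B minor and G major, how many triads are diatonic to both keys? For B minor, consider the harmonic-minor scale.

3

Diatonic triads of B minor (harmonic minor): Bm (i), C♯dim (ii°), Daug (III+), Em (iv), F♯ (V), G (VI), A♯dim (vii°).
Diatonic triads of G major: G (I), Am (ii), Bm (iii), C (IV), D (V), Em (vi), F♯dim (vii°).
Matching root and quality in both lists: Bm, Em, G.
That gives 3 common triads.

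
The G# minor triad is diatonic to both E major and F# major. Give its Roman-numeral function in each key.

iii in E major; ii in F# major

The scale of E major is E F# G# A B C# D#; G# is degree 3, and the triad built there (G#-B-D#) is minor, so it is iii.
The scale of F# major is F# G# A# B C# D# E#; G# is degree 2, and the triad built there (G#-B-D#) is minor, so it is ii.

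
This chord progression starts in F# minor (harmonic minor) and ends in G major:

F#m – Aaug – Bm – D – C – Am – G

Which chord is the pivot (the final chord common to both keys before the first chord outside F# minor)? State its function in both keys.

Chords diatonic to F# minor: F#m, G#dim, Aaug, Bm, C#, D, E#dim.
Reading the progression, the first chord not in that set is C, so the modulation leaves F# minor there.
The chord immediately before C is D, which is diatonic to both keys: VI in F# minor and V in G major.

D — VI in F# minor, V in G major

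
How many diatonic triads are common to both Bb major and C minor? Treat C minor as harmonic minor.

1

Diatonic triads of Bb major: Bb (I), Cm (ii), Dm (iii), Eb (IV), F (V), Gm (vi), Adim (vii°).
Diatonic triads of C minor (harmonic minor): Cm (i), Ddim (ii°), Ebaug (III+), Fm (iv), G (V), Ab (VI), Bdim (vii°).
Matching root and quality in both lists: Cm.
That gives 1 common triad.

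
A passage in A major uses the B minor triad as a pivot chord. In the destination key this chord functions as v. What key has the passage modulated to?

The numeral v denotes a minor triad on scale degree 5. With B on degree 5, the tonic of the new key is E.
Degree 5 carries a minor triad in natural-minor keys, so the destination is E minor.
Check: the diatonic triads of E minor (natural minor) are Em (i), F#dim (ii°), G (III), Am (iv), Bm (v), C (VI), D (VII) — B minor is indeed v.

E minor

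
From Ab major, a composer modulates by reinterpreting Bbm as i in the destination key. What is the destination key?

The numeral i denotes a minor triad on scale degree 1. With Bb on degree 1, the tonic of the new key is Bb.
Degree 1 carries a minor triad in minor keys, so the destination is Bb minor.
Check: the diatonic triads of Bb minor (natural minor) are Bbm (i), Cdim (ii°), Db (III), Ebm (iv), Fm (v), Gb (VI), Ab (VII) — Bbm is indeed i.

Bb minor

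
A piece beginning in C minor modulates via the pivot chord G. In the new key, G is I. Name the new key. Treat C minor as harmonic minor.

G major

The numeral I denotes a major triad on scale degree 1. With G on degree 1, the tonic of the new key is G.
Degree 1 carries a major triad in major keys, so the destination is G major.
Check: the diatonic triads of G major are G (I), Am (ii), Bm (iii), C (IV), D (V), Em (vi), F#dim (vii°) — G is indeed I.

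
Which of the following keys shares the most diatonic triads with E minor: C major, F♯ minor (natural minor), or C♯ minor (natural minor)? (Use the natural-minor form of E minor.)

Triads of E minor (natural minor): Em (i), F♯dim (ii°), G (III), Am (iv), Bm (v), C (VI), D (VII).
C major shares 4: Em, G, Am, C.
F♯ minor (natural minor) shares 2: Bm, D.
C♯ minor (natural minor) shares 0: none.
The most common triads (4) are shared with C major.

C major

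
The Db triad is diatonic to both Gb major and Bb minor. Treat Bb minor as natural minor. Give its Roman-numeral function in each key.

The scale of Gb major is Gb Ab Bb Cb Db Eb F; Db is degree 5, and the triad built there (Db-F-Ab) is major, so it is V.
The scale of Bb minor (natural minor) is Bb C Db Eb F Gb Ab; Db is degree 3, and the triad built there (Db-F-Ab) is major, so it is III.

V in Gb major; III in Bb minor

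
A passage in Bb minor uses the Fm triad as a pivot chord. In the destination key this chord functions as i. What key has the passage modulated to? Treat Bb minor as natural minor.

The numeral i denotes a minor triad on scale degree 1. With F on degree 1, the tonic of the new key is F.
Degree 1 carries a minor triad in minor keys, so the destination is F minor.
Check: the diatonic triads of F minor (natural minor) are Fm (i), Gdim (ii°), Ab (III), Bbm (iv), Cm (v), Db (VI), Eb (VII) — Fm is indeed i.

F minor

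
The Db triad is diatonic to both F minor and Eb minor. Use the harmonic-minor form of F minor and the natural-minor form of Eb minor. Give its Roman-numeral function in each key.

VI in F minor; VII in Eb minor

The scale of F minor (harmonic minor) is F G Ab Bb C Db E; Db is degree 6, and the triad built there (Db-F-Ab) is major, so it is VI.
The scale of Eb minor (natural minor) is Eb F Gb Ab Bb Cb Db; Db is degree 7, and the triad built there (Db-F-Ab) is major, so it is VII.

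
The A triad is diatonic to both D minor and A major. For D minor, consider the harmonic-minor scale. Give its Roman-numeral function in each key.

The scale of D minor (harmonic minor) is D E F G A Bb C#; A is degree 5, and the triad built there (A-C#-E) is major, so it is V.
The scale of A major is A B C# D E F# G#; A is degree 1, and the triad built there (A-C#-E) is major, so it is I.

V in D minor; I in A major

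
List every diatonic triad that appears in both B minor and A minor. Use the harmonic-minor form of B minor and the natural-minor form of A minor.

Em, G

Triads in B minor (harmonic minor): Bm (i), C#dim (ii°), Daug (III+), Em (iv), F# (V), G (VI), A#dim (vii°).
Triads in A minor (natural minor): Am (i), Bdim (ii°), C (III), Dm (iv), Em (v), F (VI), G (VII).
Shared triads with their functions: Em (iv in B minor, v in A minor); G (VI in B minor, VII in A minor).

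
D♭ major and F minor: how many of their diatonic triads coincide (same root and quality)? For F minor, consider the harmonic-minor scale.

3

Diatonic triads of D♭ major: D♭ (I), E♭m (ii), Fm (iii), G♭ (IV), A♭ (V), B♭m (vi), Cdim (vii°).
Diatonic triads of F minor (harmonic minor): Fm (i), Gdim (ii°), A♭aug (III+), B♭m (iv), C (V), D♭ (VI), Edim (vii°).
Matching root and quality in both lists: D♭, Fm, B♭m.
That gives 3 common triads.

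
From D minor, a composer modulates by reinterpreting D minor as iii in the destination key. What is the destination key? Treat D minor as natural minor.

B♭ major

The numeral iii denotes a minor triad on scale degree 3. With D on degree 3, the tonic of the new key is B♭.
Degree 3 carries a minor triad in major keys, so the destination is B♭ major.
Check: the diatonic triads of B♭ major are B♭ (I), Cm (ii), Dm (iii), E♭ (IV), F (V), Gm (vi), Adim (vii°) — D minor is indeed iii.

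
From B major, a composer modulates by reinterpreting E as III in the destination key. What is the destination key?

C# minor

The numeral III denotes a major triad on scale degree 3. With E on degree 3, the tonic of the new key is C#.
Degree 3 carries a major triad in natural-minor keys, so the destination is C# minor.
Check: the diatonic triads of C# minor (natural minor) are C#m (i), D#dim (ii°), E (III), F#m (iv), G#m (v), A (VI), B (VII) — E is indeed III.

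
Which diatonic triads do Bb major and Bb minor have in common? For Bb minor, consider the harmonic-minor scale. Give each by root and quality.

Triads in Bb major: Bb (I), Cm (ii), Dm (iii), Eb (IV), F (V), Gm (vi), Adim (vii°).
Triads in Bb minor (harmonic minor): Bbm (i), Cdim (ii°), Dbaug (III+), Ebm (iv), F (V), Gb (VI), Adim (vii°).
Shared triads with their functions: F (V in Bb major, V in Bb minor); Adim (vii° in Bb major, vii° in Bb minor).

F, Adim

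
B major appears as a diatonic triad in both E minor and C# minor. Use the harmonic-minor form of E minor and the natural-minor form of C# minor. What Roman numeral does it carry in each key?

The scale of E minor (harmonic minor) is E F# G A B C D#; B is degree 5, and the triad built there (B-D#-F#) is major, so it is V.
The scale of C# minor (natural minor) is C# D# E F# G# A B; B is degree 7, and the triad built there (B-D#-F#) is major, so it is VII.

V in E minor; VII in C# minor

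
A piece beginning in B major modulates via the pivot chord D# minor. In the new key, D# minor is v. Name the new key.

G# minor

The numeral v denotes a minor triad on scale degree 5. With D# on degree 5, the tonic of the new key is G#.
Degree 5 carries a minor triad in natural-minor keys, so the destination is G# minor.
Check: the diatonic triads of G# minor (natural minor) are G#m (i), A#dim (ii°), B (III), C#m (iv), D#m (v), E (VI), F# (VII) — D# minor is indeed v.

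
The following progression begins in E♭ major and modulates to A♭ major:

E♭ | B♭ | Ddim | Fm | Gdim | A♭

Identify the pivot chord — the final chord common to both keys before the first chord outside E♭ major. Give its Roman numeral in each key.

Fm — ii in E♭ major, vi in A♭ major

Chords diatonic to E♭ major: E♭, Fm, Gm, A♭, B♭, Cm, Ddim.
Reading the progression, the first chord not in that set is Gdim, so the modulation leaves E♭ major there.
The chord immediately before Gdim is Fm, which is diatonic to both keys: ii in E♭ major and vi in A♭ major.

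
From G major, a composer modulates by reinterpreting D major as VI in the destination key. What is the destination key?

F# minor

The numeral VI denotes a major triad on scale degree 6. With D on degree 6, the tonic of the new key is F#.
Degree 6 carries a major triad in minor keys, so the destination is F# minor.
Check: the diatonic triads of F# minor (natural minor) are F#m (i), G#dim (ii°), A (III), Bm (iv), C#m (v), D (VI), E (VII) — D major is indeed VI.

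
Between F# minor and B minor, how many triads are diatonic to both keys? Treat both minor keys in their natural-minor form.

Diatonic triads of F# minor (natural minor): F#m (i), G#dim (ii°), A (III), Bm (iv), C#m (v), D (VI), E (VII).
Diatonic triads of B minor (natural minor): Bm (i), C#dim (ii°), D (III), Em (iv), F#m (v), G (VI), A (VII).
Matching root and quality in both lists: F#m, A, Bm, D.
That gives 4 common triads.

4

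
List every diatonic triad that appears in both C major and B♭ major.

Triads in C major: C major (I), D minor (ii), E minor (iii), F major (IV), G major (V), A minor (vi), B diminished (vii°).
Triads in B♭ major: B♭ major (I), C minor (ii), D minor (iii), E♭ major (IV), F major (V), G minor (vi), A diminished (vii°).
Shared triads with their functions: D minor (ii in C major, iii in B♭ major); F major (IV in C major, V in B♭ major).

Dm, F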